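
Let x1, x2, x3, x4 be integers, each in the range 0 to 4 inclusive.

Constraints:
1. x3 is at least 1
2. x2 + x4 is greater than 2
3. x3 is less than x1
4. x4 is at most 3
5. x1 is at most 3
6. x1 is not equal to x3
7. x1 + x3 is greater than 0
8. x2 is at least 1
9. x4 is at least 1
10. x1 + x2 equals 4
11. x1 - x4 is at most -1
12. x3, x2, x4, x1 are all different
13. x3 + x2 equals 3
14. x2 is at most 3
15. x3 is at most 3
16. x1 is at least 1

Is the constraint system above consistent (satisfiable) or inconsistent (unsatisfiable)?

Constraints 1, 4, 5, 8, 9, 14, 15, and 16 confine each of x3, x2, x4, x1 to the 3 values {1, …, 3}.
Constraint 12 requires all 4 of them to be distinct, but only 3 values are available — impossible by the pigeonhole principle.

Unsatisfiable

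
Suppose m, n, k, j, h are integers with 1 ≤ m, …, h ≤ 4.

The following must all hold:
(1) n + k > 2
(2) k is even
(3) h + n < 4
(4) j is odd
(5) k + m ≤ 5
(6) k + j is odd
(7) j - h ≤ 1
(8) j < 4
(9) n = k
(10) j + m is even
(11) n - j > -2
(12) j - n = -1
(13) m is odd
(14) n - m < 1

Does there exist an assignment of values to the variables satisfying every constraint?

Setting (m, n, k, j, h) = (3, 2, 2, 1, 1) satisfies everything: constraint 1: n + k = 4; constraint 3: h + n = 3; constraint 5: k + m = 5, and the others follow.

Satisfiable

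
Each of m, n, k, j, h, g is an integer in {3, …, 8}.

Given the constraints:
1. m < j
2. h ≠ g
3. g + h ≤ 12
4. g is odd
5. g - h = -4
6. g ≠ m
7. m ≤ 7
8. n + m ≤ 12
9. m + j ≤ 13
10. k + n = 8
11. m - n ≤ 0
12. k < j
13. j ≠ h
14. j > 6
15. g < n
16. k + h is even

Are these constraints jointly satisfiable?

Try m = 4, n = 5, k = 3, j = 8, h = 7, g = 3.
Check constraint 3: g + h = 10; constraint 5: g - h = -4. The remaining constraints are straightforward to verify.

Satisfiable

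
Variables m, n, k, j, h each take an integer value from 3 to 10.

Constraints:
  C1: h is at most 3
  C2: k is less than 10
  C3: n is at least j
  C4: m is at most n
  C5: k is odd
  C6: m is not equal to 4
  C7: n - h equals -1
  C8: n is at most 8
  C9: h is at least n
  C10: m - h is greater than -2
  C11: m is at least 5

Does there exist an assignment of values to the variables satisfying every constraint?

From constraints 4 and 11: n ≥ m and m ≥ 5, so n ≥ 5. From constraints 1 and 9: n ≤ h and h ≤ 3, so n ≤ 3. But 3 < 5, so no value of n works.

Unsatisfiable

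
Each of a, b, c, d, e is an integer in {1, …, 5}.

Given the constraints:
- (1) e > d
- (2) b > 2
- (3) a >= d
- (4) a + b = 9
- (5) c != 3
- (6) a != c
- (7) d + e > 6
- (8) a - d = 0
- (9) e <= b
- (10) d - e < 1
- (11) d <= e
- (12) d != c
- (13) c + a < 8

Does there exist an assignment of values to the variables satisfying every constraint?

Satisfiable

Try a = 4, b = 5, c = 2, d = 4, e = 5.
Check constraint 4: a + b = 9; constraint 7: d + e = 9; constraint 8: a - d = 0. The remaining constraints are straightforward to verify.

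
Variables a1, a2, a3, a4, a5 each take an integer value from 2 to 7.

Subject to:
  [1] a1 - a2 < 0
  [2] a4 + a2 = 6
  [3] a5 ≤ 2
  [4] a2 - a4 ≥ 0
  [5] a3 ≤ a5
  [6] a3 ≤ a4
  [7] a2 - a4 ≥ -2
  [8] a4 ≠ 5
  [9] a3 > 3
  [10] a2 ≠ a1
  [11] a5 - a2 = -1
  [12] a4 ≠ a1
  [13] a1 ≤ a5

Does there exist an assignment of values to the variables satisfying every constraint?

From constraint 9: a3 ≥ 4. From constraints 3 and 5: a3 ≤ a5 and a5 ≤ 2, so a3 ≤ 2. But 2 < 4, so no value of a3 works.

Unsatisfiable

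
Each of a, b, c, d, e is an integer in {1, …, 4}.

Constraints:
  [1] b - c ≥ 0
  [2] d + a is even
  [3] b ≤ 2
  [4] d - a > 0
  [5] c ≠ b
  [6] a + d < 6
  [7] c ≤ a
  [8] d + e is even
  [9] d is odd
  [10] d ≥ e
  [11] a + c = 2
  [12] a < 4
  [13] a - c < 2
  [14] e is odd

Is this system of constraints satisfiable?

One satisfying assignment is a = 1, b = 2, c = 1, d = 3, e = 1.
For the less obvious constraints — constraint 1: b - c = 1; constraint 4: d - a = 2; constraint 6: a + d = 4 — and the others hold by inspection.

Satisfiable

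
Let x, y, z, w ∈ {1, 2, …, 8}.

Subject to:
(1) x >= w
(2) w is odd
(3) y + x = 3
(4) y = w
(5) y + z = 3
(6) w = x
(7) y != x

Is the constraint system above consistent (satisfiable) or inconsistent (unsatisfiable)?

Unsatisfiable

From constraints 4 and 6, y = w = x, so y = x. But constraint 7 says y ≠ x. Contradiction.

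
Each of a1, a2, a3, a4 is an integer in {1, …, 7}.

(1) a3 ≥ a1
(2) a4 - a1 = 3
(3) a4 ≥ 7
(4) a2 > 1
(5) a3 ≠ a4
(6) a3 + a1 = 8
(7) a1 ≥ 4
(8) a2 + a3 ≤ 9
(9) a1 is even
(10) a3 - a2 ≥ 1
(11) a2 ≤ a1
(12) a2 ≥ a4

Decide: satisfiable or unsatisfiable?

From constraints 3 and 12: a2 ≥ a4 ≥ 7. From constraints 1 and 7: a3 ≥ a1 ≥ 4. Hence a2 + a3 ≥ 11. But constraint 8 requires a2 + a3 ≤ 9, and 9 < 11. Contradiction.

Unsatisfiable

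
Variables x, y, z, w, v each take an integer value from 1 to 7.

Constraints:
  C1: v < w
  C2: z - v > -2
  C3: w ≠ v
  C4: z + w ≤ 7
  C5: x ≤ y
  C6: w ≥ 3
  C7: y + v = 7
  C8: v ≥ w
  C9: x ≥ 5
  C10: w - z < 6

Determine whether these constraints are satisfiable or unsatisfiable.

From constraints 5 and 9: y ≥ x ≥ 5. From constraints 6 and 8: v ≥ w ≥ 3. Hence y + v ≥ 8. But constraint 7 requires y + v = 7, and 7 < 8. Contradiction.

Unsatisfiable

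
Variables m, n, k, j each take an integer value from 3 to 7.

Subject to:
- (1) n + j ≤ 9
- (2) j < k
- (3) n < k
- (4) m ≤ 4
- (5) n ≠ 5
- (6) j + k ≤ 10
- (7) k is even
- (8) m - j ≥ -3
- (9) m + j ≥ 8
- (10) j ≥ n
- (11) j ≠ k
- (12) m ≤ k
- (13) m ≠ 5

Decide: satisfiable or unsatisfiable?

Take m = 4, n = 4, k = 6, j = 4. Then constraint 1: n + j = 8; constraint 6: j + k = 10; constraint 8: m - j = 0, and every other listed constraint is also met.

Satisfiable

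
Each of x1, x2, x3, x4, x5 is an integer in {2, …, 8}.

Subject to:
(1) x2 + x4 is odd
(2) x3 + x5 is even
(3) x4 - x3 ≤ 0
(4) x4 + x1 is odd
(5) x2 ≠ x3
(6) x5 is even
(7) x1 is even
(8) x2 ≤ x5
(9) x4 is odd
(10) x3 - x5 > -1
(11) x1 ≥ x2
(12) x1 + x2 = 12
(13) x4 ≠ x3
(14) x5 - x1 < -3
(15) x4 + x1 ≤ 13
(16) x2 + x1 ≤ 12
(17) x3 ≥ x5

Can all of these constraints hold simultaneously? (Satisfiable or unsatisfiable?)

Take x1 = 8, x2 = 4, x3 = 6, x4 = 5, x5 = 4. Then constraint 3: x4 - x3 = -1; constraint 10: x3 - x5 = 2, and every other listed constraint is also met.

Satisfiable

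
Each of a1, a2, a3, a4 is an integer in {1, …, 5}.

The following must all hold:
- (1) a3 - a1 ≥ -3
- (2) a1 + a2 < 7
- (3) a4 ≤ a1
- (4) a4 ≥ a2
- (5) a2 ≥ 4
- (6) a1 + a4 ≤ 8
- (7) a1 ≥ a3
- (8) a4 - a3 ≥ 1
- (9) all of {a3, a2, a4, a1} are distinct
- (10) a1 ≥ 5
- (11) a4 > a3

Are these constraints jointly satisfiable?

Unsatisfiable

From constraint 10: a1 ≥ 5. From constraints 4 and 5: a4 ≥ a2 ≥ 4. Hence a1 + a4 ≥ 9. But constraint 6 requires a1 + a4 ≤ 8, and 8 < 9. Contradiction.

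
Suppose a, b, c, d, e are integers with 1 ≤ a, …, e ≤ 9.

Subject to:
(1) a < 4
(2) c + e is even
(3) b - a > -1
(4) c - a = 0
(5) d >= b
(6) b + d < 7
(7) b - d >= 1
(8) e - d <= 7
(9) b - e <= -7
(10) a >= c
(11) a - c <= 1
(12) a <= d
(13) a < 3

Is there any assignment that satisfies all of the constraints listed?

Unsatisfiable

Constraints 7, 8, and 9 give e − b ≥ 7, b − d ≥ 1, d − e ≥ -7.
Adding all 3 inequalities: the left sides telescope to 0, and the right sides sum to 7 + 1 + (-7) = 1. So 0 ≥ 1, which is false.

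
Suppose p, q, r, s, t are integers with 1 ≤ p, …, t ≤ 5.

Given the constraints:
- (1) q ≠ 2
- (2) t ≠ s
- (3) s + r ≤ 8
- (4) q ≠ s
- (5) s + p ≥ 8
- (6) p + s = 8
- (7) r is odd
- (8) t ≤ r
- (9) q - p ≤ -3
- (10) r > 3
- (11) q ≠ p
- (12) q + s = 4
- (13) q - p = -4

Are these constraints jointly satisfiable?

Satisfiable

Take p = 5, q = 1, r = 5, s = 3, t = 4. Then constraint 3: s + r = 8; constraint 5: s + p = 8; constraint 6: p + s = 8, and every other listed constraint is also met.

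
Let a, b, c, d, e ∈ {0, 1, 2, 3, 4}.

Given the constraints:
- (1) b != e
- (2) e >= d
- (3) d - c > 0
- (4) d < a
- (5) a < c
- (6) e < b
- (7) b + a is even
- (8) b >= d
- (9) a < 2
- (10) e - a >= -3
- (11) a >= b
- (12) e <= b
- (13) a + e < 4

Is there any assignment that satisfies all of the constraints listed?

Constraints 2, 3, 5, 6, and 11 give a < c, c < d, d ≤ e, e < b, b ≤ a. Chaining: a < c < d ≤ e < b ≤ a, which forces a < a — impossible.

Unsatisfiable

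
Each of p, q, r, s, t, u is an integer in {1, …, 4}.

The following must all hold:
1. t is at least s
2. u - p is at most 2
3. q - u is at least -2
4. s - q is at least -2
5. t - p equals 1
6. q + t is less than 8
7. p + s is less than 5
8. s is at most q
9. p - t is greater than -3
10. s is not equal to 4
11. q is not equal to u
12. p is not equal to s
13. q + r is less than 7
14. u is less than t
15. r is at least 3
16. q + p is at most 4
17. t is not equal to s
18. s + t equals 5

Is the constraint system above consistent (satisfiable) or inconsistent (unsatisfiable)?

Satisfiable

Take p = 3, q = 1, r = 3, s = 1, t = 4, u = 3. Then constraint 2: u - p = 0; constraint 3: q - u = -2; constraint 4: s - q = 0, and every other listed constraint is also met.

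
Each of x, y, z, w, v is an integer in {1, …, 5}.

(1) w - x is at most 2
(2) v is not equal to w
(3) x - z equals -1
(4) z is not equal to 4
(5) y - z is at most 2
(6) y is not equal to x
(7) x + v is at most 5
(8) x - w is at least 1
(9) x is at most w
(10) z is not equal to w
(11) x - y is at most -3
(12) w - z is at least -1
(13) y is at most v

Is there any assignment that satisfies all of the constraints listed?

Unsatisfiable

Constraints 5, 8, 11, and 12 give y − x ≥ 3, x − w ≥ 1, w − z ≥ -1, z − y ≥ -2.
Adding all 4 inequalities: the left sides telescope to 0, and the right sides sum to 3 + 1 + (-1) + (-2) = 1. So 0 ≥ 1, which is false.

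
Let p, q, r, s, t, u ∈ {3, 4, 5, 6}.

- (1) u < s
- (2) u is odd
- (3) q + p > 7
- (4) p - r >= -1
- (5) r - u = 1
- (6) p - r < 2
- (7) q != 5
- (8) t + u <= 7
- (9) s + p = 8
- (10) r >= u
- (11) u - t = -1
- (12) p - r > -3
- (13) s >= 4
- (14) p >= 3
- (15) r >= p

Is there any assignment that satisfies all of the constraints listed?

Satisfiable

Setting (p, q, r, s, t, u) = (4, 4, 4, 4, 4, 3) satisfies everything: constraint 3: q + p = 8; constraint 4: p - r = 0; constraint 5: r - u = 1, and the others follow.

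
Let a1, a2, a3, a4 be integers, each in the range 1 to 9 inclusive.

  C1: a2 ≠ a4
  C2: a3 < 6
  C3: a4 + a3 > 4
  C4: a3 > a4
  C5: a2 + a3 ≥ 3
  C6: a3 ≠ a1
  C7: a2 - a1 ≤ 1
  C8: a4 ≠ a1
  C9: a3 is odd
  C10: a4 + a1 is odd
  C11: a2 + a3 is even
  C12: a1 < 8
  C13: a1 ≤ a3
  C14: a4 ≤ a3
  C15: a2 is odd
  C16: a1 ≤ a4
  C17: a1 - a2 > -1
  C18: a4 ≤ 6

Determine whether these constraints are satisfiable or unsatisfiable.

One satisfying assignment is a1 = 1, a2 = 1, a3 = 5, a4 = 2.
For the less obvious constraints — constraint 3: a4 + a3 = 7; constraint 5: a2 + a3 = 6 — and the others hold by inspection.

Satisfiable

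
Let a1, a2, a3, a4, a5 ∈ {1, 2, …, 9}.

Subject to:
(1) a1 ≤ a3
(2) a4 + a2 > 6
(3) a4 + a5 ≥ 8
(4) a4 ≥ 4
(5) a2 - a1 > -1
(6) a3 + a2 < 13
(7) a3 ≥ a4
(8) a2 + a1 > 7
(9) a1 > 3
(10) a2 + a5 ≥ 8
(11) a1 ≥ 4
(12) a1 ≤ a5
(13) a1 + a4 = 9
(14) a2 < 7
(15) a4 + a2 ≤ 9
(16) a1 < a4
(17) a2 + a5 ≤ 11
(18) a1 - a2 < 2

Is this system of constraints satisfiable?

Satisfiable

The assignment a1 = 4, a2 = 4, a3 = 6, a4 = 5, a5 = 4 works:
  constraint 2 holds since a4 + a2 = 9.
  constraint 3 holds since a4 + a5 = 9.
The rest check out directly.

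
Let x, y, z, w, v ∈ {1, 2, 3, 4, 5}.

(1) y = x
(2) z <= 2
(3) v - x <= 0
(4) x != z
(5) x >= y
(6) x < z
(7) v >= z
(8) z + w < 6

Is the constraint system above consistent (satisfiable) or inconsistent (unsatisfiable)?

Unsatisfiable

Constraints 3, 6, and 7 give x < z, z ≤ v, v ≤ x. Chaining: x < z ≤ v ≤ x, which forces x < x — impossible.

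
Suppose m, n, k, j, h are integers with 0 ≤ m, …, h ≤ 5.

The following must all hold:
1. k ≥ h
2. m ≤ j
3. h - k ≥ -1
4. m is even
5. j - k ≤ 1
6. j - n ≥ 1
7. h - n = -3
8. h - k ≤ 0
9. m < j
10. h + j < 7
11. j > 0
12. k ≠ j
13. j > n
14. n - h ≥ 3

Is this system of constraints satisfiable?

Constraints 3, 5, 6, and 14 give j − n ≥ 1, n − h ≥ 3, h − k ≥ -1, k − j ≥ -1.
Adding all 4 inequalities: the left sides telescope to 0, and the right sides sum to 1 + 3 + (-1) + (-1) = 2. So 0 ≥ 2, which is false.

Unsatisfiable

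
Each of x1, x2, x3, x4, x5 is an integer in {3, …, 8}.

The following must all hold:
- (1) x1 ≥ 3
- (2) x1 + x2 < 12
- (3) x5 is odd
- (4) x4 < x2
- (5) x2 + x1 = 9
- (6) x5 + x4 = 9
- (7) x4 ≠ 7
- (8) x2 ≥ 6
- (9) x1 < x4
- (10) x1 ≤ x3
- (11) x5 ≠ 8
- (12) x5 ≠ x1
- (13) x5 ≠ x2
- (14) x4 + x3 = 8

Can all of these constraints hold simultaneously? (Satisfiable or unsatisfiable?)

Satisfiable

One satisfying assignment is x1 = 3, x2 = 6, x3 = 4, x4 = 4, x5 = 5.
For the less obvious constraints — constraint 2: x1 + x2 = 9; constraint 5: x2 + x1 = 9 — and the others hold by inspection.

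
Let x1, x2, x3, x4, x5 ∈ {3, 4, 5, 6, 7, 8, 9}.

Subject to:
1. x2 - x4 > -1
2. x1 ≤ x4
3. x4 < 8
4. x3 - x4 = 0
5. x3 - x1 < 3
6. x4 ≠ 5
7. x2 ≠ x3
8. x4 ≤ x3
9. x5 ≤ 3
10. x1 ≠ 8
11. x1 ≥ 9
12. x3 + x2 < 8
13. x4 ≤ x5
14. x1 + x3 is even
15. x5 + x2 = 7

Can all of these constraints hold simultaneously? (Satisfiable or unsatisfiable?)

Unsatisfiable

From constraints 2 and 11: x4 ≥ x1 and x1 ≥ 9, so x4 ≥ 9. From constraints 9 and 13: x4 ≤ x5 and x5 ≤ 3, so x4 ≤ 3. But 3 < 9, so no value of x4 works.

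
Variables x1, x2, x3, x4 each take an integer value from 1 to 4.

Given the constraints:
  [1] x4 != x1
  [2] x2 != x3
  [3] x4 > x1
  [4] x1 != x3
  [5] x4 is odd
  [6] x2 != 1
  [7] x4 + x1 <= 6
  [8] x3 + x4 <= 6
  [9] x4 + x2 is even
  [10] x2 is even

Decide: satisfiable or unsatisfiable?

Unsatisfiable

Constraint 5 makes x4 odd and constraint 10 makes x2 even, so x4 + x2 must be odd. Constraint 9 says x4 + x2 is even — contradiction.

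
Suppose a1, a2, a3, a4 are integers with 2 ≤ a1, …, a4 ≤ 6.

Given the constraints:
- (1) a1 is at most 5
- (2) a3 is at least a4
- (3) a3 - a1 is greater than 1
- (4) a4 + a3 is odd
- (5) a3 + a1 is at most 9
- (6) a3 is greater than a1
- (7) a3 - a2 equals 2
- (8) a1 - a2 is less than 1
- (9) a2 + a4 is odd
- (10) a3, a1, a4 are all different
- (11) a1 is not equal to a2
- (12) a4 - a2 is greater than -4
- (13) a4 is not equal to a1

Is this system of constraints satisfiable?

Satisfiable

Try a1 = 2, a2 = 4, a3 = 6, a4 = 3.
Check constraint 3: a3 - a1 = 4; constraint 5: a3 + a1 = 8; constraint 7: a3 - a2 = 2. The remaining constraints are straightforward to verify.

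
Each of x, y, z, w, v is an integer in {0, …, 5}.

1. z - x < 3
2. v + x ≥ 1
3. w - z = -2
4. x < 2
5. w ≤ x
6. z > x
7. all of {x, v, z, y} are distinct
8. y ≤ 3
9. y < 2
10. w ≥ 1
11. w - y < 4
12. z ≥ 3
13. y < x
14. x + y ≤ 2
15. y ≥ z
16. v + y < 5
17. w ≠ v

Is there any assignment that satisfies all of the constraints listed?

Unsatisfiable

From constraints 5 and 10: x ≥ w ≥ 1. From constraints 12 and 15: y ≥ z ≥ 3. Hence x + y ≥ 4. But constraint 14 requires x + y ≤ 2, and 2 < 4. Contradiction.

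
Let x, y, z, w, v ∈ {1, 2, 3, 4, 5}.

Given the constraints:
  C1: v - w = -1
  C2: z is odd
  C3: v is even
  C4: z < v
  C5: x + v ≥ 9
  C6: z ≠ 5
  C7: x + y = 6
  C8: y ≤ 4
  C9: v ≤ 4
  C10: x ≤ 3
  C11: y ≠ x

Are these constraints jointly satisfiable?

Unsatisfiable

From constraint 10: x ≤ 3. From constraint 9: v ≤ 4. Hence x + v ≤ 7. But constraint 5 requires x + v ≥ 9, and 9 > 7. Contradiction.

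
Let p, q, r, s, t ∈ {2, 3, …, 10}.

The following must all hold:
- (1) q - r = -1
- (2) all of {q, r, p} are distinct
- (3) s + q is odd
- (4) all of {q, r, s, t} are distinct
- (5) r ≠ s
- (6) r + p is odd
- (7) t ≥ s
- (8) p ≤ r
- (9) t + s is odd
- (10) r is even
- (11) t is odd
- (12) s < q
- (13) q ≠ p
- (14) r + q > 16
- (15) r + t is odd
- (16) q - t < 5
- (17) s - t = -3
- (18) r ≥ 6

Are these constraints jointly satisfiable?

Satisfiable

Take p = 3, q = 9, r = 10, s = 2, t = 5. Then constraint 1: q - r = -1; constraint 14: r + q = 19; constraint 16: q - t = 4, and every other listed constraint is also met.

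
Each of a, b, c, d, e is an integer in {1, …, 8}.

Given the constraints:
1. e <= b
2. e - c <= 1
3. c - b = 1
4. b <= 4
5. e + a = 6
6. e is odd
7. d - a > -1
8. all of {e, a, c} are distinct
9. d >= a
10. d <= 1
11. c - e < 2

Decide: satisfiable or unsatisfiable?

Unsatisfiable

From constraints 1 and 4: e ≤ b ≤ 4. From constraints 9 and 10: a ≤ d ≤ 1. Hence e + a ≤ 5. But constraint 5 requires e + a = 6, and 6 > 5. Contradiction.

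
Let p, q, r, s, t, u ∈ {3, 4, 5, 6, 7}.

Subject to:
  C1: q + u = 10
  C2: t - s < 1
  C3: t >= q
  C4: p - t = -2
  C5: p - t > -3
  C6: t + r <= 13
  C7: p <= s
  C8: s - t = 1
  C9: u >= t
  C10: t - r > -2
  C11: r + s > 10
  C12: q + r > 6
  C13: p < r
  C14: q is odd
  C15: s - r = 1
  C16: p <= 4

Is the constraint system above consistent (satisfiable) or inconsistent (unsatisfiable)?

Satisfiable

Take p = 4, q = 3, r = 6, s = 7, t = 6, u = 7. Then constraint 1: q + u = 10; constraint 2: t - s = -1, and every other listed constraint is also met.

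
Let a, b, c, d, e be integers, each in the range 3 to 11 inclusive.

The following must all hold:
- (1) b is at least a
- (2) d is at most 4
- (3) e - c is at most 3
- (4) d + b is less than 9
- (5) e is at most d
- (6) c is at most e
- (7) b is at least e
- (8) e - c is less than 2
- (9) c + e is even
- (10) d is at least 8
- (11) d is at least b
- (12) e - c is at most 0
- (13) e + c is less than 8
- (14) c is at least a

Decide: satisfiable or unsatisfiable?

From constraint 10: d ≥ 8. From constraint 2: d ≤ 4. But 4 < 8, so no value of d works.

Unsatisfiable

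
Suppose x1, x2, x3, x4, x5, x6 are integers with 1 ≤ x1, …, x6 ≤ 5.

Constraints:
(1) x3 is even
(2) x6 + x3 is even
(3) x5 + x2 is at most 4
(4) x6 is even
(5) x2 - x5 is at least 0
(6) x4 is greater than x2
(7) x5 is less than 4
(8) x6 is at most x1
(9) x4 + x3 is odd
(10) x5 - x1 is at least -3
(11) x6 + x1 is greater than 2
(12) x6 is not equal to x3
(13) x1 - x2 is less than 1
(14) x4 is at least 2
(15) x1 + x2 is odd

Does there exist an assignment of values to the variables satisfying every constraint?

Take x1 = 2, x2 = 3, x3 = 4, x4 = 5, x5 = 1, x6 = 2. Then constraint 3: x5 + x2 = 4; constraint 5: x2 - x5 = 2; constraint 10: x5 - x1 = -1, and every other listed constraint is also met.

Satisfiable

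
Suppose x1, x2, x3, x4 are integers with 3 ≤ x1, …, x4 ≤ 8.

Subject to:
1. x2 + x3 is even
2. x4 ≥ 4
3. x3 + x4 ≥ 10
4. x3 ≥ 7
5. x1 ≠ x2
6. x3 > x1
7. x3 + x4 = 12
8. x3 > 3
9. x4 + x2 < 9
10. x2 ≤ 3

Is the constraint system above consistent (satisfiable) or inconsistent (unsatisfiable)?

Satisfiable

The assignment x1 = 6, x2 = 3, x3 = 7, x4 = 5 works:
  constraint 3 holds since x3 + x4 = 12.
  constraint 7 holds since x3 + x4 = 12.
  constraint 9 holds since x4 + x2 = 8.
The rest check out directly.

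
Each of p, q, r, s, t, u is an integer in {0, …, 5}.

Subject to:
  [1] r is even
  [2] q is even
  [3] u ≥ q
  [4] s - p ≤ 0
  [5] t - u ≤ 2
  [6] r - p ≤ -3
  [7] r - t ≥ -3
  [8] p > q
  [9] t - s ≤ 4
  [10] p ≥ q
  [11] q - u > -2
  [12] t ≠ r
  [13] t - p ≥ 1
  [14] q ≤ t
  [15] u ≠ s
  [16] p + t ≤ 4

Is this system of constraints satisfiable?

Unsatisfiable

Constraints 6, 7, and 13 give p − r ≥ 3, r − t ≥ -3, t − p ≥ 1.
Adding all 3 inequalities: the left sides telescope to 0, and the right sides sum to 3 + (-3) + 1 = 1. So 0 ≥ 1, which is false.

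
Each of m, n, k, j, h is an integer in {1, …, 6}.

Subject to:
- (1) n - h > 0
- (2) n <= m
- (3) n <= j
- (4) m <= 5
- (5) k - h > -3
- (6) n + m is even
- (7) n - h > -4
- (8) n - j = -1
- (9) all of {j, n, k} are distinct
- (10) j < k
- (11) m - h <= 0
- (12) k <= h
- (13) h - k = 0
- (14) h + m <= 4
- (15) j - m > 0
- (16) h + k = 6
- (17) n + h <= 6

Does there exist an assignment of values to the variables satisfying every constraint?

Unsatisfiable

Constraints 1, 2, 10, 12, and 15 give h < n, n ≤ m, m < j, j < k, k ≤ h. Chaining: h < n ≤ m < j < k ≤ h, which forces h < h — impossible.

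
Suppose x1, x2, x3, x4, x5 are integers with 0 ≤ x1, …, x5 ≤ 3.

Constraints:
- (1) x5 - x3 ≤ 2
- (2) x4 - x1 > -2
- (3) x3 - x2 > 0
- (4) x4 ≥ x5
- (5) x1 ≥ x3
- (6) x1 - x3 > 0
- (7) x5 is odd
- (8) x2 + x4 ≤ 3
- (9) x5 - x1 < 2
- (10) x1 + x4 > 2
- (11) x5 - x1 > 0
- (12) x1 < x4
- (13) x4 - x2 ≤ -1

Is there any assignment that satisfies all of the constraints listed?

Constraints 3, 4, 6, 11, and 13 give x1 < x5, x5 ≤ x4, x4 < x2, x2 < x3, x3 < x1. Chaining: x1 < x5 ≤ x4 < x2 < x3 < x1, which forces x1 < x1 — impossible.

Unsatisfiable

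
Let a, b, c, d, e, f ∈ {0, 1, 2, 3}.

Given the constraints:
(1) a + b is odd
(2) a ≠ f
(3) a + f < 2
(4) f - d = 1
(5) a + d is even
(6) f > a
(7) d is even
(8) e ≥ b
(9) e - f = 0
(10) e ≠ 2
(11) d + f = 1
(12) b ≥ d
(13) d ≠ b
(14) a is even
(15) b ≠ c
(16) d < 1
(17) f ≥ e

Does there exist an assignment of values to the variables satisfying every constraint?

Setting (a, b, c, d, e, f) = (0, 1, 3, 0, 1, 1) satisfies everything: constraint 3: a + f = 1; constraint 4: f - d = 1; constraint 9: e - f = 0, and the others follow.

Satisfiable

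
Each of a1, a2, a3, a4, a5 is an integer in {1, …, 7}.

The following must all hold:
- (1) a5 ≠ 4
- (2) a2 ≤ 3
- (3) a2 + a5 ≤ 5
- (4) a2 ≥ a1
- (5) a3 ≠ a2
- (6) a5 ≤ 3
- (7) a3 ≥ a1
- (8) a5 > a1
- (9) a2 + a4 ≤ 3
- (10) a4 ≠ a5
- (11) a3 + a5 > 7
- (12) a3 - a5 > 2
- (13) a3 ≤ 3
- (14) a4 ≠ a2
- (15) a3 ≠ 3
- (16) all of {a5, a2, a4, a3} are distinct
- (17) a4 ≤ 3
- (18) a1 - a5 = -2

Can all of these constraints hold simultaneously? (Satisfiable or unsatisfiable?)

Constraints 2, 6, 13, and 17 confine each of a5, a2, a4, a3 to the 3 values {1, …, 3} (the domain already gives each ≥ 1).
Constraint 16 requires all 4 of them to be distinct, but only 3 values are available — impossible by the pigeonhole principle.

Unsatisfiable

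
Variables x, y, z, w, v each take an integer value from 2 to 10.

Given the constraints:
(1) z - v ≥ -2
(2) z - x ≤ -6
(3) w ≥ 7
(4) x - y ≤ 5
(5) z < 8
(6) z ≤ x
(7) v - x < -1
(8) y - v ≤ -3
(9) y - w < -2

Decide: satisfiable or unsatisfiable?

Constraints 1, 2, 4, and 8 give v − y ≥ 3, y − x ≥ -5, x − z ≥ 6, z − v ≥ -2.
Adding all 4 inequalities: the left sides telescope to 0, and the right sides sum to 3 + (-5) + 6 + (-2) = 2. So 0 ≥ 2, which is false.

Unsatisfiable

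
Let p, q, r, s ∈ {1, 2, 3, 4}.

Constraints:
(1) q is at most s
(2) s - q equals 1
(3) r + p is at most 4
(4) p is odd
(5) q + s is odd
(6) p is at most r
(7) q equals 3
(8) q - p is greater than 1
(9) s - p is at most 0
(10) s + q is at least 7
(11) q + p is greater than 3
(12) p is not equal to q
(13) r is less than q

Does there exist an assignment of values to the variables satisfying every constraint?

Unsatisfiable

Constraints 1, 6, 9, and 13 give r < q, q ≤ s, s ≤ p, p ≤ r. Chaining: r < q ≤ s ≤ p ≤ r, which forces r < r — impossible.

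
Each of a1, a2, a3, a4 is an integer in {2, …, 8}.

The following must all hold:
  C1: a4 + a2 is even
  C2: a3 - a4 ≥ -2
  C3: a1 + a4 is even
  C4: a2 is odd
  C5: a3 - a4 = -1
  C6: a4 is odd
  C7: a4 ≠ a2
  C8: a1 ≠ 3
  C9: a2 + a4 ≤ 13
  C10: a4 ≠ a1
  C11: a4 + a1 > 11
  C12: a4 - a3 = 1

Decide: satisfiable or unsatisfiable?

Satisfiable

Take a1 = 5, a2 = 3, a3 = 6, a4 = 7. Then constraint 2: a3 - a4 = -1; constraint 5: a3 - a4 = -1; constraint 9: a2 + a4 = 10, and every other listed constraint is also met.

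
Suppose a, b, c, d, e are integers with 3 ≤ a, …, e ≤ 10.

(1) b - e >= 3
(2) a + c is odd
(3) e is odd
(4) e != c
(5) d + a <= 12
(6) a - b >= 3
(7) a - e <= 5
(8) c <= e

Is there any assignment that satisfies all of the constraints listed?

Unsatisfiable

Constraints 1, 6, and 7 give b − e ≥ 3, e − a ≥ -5, a − b ≥ 3.
Adding all 3 inequalities: the left sides telescope to 0, and the right sides sum to 3 + (-5) + 3 = 1. So 0 ≥ 1, which is false.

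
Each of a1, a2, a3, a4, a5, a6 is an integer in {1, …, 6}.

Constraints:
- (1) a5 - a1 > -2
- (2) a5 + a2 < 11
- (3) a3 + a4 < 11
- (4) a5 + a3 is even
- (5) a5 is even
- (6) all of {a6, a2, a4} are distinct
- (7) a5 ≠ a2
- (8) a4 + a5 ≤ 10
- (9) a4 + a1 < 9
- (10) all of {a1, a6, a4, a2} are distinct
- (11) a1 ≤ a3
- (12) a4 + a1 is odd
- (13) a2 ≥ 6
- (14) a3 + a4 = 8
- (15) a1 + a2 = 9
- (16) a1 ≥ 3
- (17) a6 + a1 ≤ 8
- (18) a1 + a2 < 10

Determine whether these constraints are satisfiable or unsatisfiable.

The assignment a1 = 3, a2 = 6, a3 = 4, a4 = 4, a5 = 4, a6 = 5 works:
  constraint 1 holds since a5 - a1 = 1.
  constraint 2 holds since a5 + a2 = 10.
  constraint 3 holds since a3 + a4 = 8.
The rest check out directly.

Satisfiable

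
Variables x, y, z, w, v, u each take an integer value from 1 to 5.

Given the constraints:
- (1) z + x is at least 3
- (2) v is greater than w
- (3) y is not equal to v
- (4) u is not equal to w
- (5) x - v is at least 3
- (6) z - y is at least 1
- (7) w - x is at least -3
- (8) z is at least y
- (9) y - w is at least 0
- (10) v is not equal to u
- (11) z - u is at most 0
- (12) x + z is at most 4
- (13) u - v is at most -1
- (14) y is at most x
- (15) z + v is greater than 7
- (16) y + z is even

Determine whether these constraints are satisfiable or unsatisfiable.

Constraints 5, 6, 7, 9, 11, and 13 give v − u ≥ 1, u − z ≥ 0, z − y ≥ 1, y − w ≥ 0, w − x ≥ -3, x − v ≥ 3.
Adding all 6 inequalities: the left sides telescope to 0, and the right sides sum to 1 + 0 + 1 + 0 + (-3) + 3 = 2. So 0 ≥ 2, which is false.

Unsatisfiable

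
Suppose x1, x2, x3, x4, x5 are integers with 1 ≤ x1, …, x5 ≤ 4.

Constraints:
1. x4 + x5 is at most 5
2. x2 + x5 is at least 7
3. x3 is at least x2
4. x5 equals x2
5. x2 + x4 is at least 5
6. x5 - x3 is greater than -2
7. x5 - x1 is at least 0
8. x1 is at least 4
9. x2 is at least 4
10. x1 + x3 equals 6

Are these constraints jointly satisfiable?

Unsatisfiable

From constraint 8: x1 ≥ 4. From constraints 3 and 9: x3 ≥ x2 ≥ 4. Hence x1 + x3 ≥ 8. But constraint 10 requires x1 + x3 = 6, and 6 < 8. Contradiction.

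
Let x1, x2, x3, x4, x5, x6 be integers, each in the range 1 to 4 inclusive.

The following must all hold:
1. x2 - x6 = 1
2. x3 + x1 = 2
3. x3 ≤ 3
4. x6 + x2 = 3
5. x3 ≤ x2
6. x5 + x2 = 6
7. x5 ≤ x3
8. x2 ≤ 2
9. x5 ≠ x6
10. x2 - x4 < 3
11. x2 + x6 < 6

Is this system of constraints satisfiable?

Unsatisfiable

From constraints 3 and 7: x5 ≤ x3 ≤ 3. From constraint 8: x2 ≤ 2. Hence x5 + x2 ≤ 5. But constraint 6 requires x5 + x2 = 6, and 6 > 5. Contradiction.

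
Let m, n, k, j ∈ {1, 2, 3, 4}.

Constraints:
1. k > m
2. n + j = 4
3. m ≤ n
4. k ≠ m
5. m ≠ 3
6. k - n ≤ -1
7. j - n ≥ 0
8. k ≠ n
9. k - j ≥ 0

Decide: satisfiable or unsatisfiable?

Constraints 6, 7, and 9 give n − k ≥ 1, k − j ≥ 0, j − n ≥ 0.
Adding all 3 inequalities: the left sides telescope to 0, and the right sides sum to 1 + 0 + 0 = 1. So 0 ≥ 1, which is false.

Unsatisfiable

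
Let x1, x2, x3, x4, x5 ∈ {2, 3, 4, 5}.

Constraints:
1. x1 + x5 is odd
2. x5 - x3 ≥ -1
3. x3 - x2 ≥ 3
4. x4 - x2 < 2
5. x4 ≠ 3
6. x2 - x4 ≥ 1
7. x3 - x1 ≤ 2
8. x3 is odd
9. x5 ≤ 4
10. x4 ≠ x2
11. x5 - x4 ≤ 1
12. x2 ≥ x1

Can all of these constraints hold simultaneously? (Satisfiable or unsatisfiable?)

Constraints 2, 3, 6, and 11 give x2 − x4 ≥ 1, x4 − x5 ≥ -1, x5 − x3 ≥ -1, x3 − x2 ≥ 3.
Adding all 4 inequalities: the left sides telescope to 0, and the right sides sum to 1 + (-1) + (-1) + 3 = 2. So 0 ≥ 2, which is false.

Unsatisfiable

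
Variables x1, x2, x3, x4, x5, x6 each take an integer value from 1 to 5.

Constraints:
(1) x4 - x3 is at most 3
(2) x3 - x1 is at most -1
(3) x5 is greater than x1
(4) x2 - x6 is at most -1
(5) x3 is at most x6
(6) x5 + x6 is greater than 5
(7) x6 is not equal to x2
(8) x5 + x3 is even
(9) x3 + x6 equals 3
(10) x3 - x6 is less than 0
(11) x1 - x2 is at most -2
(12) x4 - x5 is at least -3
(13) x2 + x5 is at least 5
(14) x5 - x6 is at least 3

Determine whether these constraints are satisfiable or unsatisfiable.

Constraints 1, 2, 4, 11, 12, and 14 give x6 − x2 ≥ 1, x2 − x1 ≥ 2, x1 − x3 ≥ 1, x3 − x4 ≥ -3, x4 − x5 ≥ -3, x5 − x6 ≥ 3.
Adding all 6 inequalities: the left sides telescope to 0, and the right sides sum to 1 + 2 + 1 + (-3) + (-3) + 3 = 1. So 0 ≥ 1, which is false.

Unsatisfiable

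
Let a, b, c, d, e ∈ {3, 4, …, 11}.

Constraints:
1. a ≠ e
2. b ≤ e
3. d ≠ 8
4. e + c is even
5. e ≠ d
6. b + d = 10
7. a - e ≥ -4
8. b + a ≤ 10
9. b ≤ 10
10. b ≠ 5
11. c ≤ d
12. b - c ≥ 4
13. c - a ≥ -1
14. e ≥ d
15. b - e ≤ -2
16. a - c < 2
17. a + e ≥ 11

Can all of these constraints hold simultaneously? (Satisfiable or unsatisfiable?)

Constraints 7, 12, 13, and 15 give b − c ≥ 4, c − a ≥ -1, a − e ≥ -4, e − b ≥ 2.
Adding all 4 inequalities: the left sides telescope to 0, and the right sides sum to 4 + (-1) + (-4) + 2 = 1. So 0 ≥ 1, which is false.

Unsatisfiable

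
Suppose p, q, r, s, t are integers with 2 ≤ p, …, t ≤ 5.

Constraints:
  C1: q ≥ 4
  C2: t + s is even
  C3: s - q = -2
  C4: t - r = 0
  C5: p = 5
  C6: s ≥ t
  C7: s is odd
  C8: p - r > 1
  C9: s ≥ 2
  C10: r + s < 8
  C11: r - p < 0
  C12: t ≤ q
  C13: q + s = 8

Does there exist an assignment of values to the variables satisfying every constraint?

Satisfiable

Try p = 5, q = 5, r = 3, s = 3, t = 3.
Check constraint 3: s - q = -2; constraint 4: t - r = 0. The remaining constraints are straightforward to verify.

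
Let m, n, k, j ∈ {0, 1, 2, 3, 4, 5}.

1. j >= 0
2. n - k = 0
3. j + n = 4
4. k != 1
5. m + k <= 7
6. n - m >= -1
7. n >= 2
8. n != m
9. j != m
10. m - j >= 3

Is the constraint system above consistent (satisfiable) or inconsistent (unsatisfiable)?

Setting (m, n, k, j) = (4, 3, 3, 1) satisfies everything: constraint 2: n - k = 0; constraint 3: j + n = 4; constraint 5: m + k = 7, and the others follow.

Satisfiable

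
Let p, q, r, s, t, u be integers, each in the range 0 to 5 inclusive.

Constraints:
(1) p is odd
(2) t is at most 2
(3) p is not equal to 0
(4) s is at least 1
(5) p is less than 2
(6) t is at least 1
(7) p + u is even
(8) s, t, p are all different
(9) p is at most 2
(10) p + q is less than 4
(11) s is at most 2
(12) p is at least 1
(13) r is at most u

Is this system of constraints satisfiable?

Unsatisfiable

Constraints 2, 4, 6, 9, 11, and 12 confine each of s, t, p to the 2 values {1, 2}.
Constraint 8 requires all 3 of them to be distinct, but only 2 values are available — impossible by the pigeonhole principle.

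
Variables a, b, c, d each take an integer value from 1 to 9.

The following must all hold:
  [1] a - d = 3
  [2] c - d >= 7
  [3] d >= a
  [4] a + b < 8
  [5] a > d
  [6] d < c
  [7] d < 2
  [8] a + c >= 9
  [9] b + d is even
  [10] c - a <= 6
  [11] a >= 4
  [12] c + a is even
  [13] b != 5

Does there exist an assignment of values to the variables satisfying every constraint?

Unsatisfiable

From constraints 3 and 11: d ≥ a and a ≥ 4, so d ≥ 4. From constraint 7: d ≤ 1. But 1 < 4, so no value of d works.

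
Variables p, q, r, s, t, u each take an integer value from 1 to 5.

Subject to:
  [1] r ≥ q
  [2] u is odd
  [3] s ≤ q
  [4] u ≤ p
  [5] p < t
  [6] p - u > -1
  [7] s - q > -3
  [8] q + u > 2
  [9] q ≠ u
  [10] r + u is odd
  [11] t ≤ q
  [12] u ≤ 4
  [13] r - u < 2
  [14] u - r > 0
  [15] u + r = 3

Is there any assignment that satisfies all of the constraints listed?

Unsatisfiable

Constraints 1, 4, 5, 11, and 14 give u ≤ p, p < t, t ≤ q, q ≤ r, r < u. Chaining: u ≤ p < t ≤ q ≤ r < u, which forces u < u — impossible.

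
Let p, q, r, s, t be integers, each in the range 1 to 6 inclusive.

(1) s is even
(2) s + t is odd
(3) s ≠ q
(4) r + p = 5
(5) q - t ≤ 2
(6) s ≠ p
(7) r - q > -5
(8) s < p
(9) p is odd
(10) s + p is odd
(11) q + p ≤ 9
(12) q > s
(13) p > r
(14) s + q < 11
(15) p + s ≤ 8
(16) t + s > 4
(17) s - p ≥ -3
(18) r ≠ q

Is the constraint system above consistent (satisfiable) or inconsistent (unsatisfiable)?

Satisfiable

Try p = 3, q = 6, r = 2, s = 2, t = 5.
Check constraint 4: r + p = 5; constraint 5: q - t = 1. The remaining constraints are straightforward to verify.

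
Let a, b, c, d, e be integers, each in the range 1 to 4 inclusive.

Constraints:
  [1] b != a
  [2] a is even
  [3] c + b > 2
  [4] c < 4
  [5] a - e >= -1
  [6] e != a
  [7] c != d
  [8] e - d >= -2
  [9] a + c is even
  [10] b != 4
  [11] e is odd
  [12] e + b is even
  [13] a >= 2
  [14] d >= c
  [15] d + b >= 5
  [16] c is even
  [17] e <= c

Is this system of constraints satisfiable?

Take a = 2, b = 3, c = 2, d = 3, e = 1. Then constraint 3: c + b = 5; constraint 5: a - e = 1, and every other listed constraint is also met.

Satisfiable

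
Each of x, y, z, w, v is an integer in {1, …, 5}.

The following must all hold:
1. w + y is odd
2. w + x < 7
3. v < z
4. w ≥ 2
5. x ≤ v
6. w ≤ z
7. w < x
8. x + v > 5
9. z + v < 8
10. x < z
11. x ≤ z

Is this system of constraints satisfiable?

One satisfying assignment is x = 3, y = 3, z = 4, w = 2, v = 3.
For the less obvious constraints — constraint 2: w + x = 5; constraint 8: x + v = 6 — and the others hold by inspection.

Satisfiable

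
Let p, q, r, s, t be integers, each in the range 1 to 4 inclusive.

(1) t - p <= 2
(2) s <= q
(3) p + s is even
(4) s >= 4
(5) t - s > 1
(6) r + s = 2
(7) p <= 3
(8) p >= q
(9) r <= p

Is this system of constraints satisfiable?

From constraints 2 and 4: q ≥ s and s ≥ 4, so q ≥ 4. From constraints 7 and 8: q ≤ p and p ≤ 3, so q ≤ 3. But 3 < 4, so no value of q works.

Unsatisfiable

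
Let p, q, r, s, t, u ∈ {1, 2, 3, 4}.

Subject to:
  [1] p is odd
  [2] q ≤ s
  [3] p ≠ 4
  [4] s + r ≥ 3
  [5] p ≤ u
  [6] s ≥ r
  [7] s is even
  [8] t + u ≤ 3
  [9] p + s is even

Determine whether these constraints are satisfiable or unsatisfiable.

Constraint 1 makes p odd and constraint 7 makes s even, so p + s must be odd. Constraint 9 says p + s is even — contradiction.

Unsatisfiable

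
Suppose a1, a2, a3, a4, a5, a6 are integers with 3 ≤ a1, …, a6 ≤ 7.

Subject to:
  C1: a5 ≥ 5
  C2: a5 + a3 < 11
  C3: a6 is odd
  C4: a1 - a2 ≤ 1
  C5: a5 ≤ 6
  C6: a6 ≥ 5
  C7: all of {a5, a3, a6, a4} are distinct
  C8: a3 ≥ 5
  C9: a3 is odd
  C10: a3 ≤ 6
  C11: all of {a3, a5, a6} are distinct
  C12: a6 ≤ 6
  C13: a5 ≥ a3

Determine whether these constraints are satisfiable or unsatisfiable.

Unsatisfiable

Constraints 1, 5, 6, 8, 10, and 12 confine each of a3, a5, a6 to the 2 values {5, 6}.
Constraint 11 requires all 3 of them to be distinct, but only 2 values are available — impossible by the pigeonhole principle.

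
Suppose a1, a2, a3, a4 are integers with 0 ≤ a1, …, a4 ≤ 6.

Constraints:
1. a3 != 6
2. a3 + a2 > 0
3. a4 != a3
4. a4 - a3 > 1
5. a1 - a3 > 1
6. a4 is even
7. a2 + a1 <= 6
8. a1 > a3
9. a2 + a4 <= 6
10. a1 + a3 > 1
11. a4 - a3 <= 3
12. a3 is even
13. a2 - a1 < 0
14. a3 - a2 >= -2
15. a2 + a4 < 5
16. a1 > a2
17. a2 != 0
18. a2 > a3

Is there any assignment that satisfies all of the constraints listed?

Try a1 = 4, a2 = 1, a3 = 0, a4 = 2.
Check constraint 2: a3 + a2 = 1; constraint 4: a4 - a3 = 2. The remaining constraints are straightforward to verify.

Satisfiable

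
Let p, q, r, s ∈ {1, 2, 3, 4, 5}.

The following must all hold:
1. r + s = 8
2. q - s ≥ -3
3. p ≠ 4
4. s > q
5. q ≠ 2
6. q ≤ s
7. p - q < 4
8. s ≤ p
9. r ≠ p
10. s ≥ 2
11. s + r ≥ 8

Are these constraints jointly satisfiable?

Satisfiable

Try p = 3, q = 1, r = 5, s = 3.
Check constraint 1: r + s = 8; constraint 2: q - s = -2. The remaining constraints are straightforward to verify.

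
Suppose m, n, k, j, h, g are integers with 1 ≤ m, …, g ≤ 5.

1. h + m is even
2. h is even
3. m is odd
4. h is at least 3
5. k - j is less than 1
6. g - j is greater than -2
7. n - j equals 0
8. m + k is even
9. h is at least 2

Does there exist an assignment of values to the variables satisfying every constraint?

Constraint 2 makes h even and constraint 3 makes m odd, so h + m must be odd. Constraint 1 says h + m is even — contradiction.

Unsatisfiable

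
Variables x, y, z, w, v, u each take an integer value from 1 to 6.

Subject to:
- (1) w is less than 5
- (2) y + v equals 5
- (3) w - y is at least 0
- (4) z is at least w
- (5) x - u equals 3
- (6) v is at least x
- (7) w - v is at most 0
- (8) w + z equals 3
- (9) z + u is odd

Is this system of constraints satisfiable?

One satisfying assignment is x = 4, y = 1, z = 2, w = 1, v = 4, u = 1.
For the less obvious constraints — constraint 2: y + v = 5; constraint 3: w - y = 0; constraint 5: x - u = 3 — and the others hold by inspection.

Satisfiable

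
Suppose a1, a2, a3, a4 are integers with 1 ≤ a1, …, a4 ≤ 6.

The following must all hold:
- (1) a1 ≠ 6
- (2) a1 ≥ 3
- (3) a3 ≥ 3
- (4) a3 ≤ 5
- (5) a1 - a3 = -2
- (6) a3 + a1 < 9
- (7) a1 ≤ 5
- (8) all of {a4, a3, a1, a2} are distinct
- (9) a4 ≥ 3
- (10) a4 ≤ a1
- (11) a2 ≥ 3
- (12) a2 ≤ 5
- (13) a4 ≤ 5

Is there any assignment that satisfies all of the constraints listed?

Constraints 2, 3, 4, 7, 9, 11, 12, and 13 confine each of a4, a3, a1, a2 to the 3 values {3, …, 5}.
Constraint 8 requires all 4 of them to be distinct, but only 3 values are available — impossible by the pigeonhole principle.

Unsatisfiable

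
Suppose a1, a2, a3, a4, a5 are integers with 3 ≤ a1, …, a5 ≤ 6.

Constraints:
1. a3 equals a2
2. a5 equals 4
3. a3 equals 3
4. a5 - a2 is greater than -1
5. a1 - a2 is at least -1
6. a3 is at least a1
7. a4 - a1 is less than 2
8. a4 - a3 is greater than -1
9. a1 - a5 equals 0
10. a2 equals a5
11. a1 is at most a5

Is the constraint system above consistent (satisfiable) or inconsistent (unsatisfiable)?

Unsatisfiable

Constraint 3 fixes a3 = 3 and constraint 2 fixes a5 = 4. Constraints 1 and 10 give a3 = a2 = a5, so a3 = a5. But 3 ≠ 4 — contradiction.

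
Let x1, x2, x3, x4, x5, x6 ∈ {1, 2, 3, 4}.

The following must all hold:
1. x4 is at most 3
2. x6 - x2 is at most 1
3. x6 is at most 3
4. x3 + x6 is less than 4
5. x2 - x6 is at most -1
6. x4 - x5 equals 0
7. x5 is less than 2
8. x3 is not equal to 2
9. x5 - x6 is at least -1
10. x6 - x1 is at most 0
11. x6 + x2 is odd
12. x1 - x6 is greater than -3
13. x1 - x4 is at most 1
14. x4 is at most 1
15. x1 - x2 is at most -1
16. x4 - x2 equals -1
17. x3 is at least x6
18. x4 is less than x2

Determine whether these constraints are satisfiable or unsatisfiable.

Unsatisfiable

Constraints 5, 10, and 15 give x1 − x6 ≥ 0, x6 − x2 ≥ 1, x2 − x1 ≥ 1.
Adding all 3 inequalities: the left sides telescope to 0, and the right sides sum to 0 + 1 + 1 = 2. So 0 ≥ 2, which is false.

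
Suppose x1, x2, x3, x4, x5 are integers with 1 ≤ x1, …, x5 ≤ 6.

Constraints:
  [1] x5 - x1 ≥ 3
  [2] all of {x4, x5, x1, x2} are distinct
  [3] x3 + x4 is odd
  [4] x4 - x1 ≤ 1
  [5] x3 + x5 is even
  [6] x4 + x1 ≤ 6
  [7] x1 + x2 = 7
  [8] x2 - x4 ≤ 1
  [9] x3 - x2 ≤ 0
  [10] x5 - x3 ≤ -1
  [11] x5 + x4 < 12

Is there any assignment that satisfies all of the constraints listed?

Constraints 1, 4, 8, 9, and 10 give x5 − x1 ≥ 3, x1 − x4 ≥ -1, x4 − x2 ≥ -1, x2 − x3 ≥ 0, x3 − x5 ≥ 1.
Adding all 5 inequalities: the left sides telescope to 0, and the right sides sum to 3 + (-1) + (-1) + 0 + 1 = 2. So 0 ≥ 2, which is false.

Unsatisfiable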